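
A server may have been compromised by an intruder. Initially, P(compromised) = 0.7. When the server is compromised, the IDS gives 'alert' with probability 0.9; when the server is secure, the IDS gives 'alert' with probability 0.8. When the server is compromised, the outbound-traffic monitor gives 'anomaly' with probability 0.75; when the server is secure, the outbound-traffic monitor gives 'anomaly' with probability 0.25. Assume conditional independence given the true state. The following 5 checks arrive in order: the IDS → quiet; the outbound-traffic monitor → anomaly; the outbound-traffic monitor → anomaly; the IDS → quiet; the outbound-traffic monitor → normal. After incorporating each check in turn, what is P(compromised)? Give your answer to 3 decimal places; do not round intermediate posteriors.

After the IDS='quiet': P(compromised) = 0.1·0.7000 / (0.1·0.7000 + 0.2·0.3000) ≈ 0.5385
After the outbound-traffic monitor='anomaly': P(compromised) = 0.75·0.5385 / (0.75·0.5385 + 0.25·0.4615) ≈ 0.7778
After the outbound-traffic monitor='anomaly': P(compromised) = 0.75·0.7778 / (0.75·0.7778 + 0.25·0.2222) ≈ 0.9130
After the IDS='quiet': P(compromised) = 0.1·0.9130 / (0.1·0.9130 + 0.2·0.0870) ≈ 0.8400
After the outbound-traffic monitor='normal': P(compromised) = 0.25·0.8400 / (0.25·0.8400 + 0.75·0.1600) ≈ 0.6364

0.636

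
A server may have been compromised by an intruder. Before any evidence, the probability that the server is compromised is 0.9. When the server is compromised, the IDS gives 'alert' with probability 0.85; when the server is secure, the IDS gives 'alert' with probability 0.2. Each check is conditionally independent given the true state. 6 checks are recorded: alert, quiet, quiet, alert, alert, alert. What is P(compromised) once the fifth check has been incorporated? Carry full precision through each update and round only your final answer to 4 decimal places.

0.9605

After 'alert': P(compromised) = 0.85·0.9000 / (0.85·0.9000 + 0.2·0.1000) ≈ 0.9745
After 'quiet': P(compromised) = 0.15·0.9745 / (0.15·0.9745 + 0.8·0.0255) ≈ 0.8776
After 'quiet': P(compromised) = 0.15·0.8776 / (0.15·0.8776 + 0.8·0.1224) ≈ 0.5735
After 'alert': P(compromised) = 0.85·0.5735 / (0.85·0.5735 + 0.2·0.4265) ≈ 0.8511
After 'alert': P(compromised) = 0.85·0.8511 / (0.85·0.8511 + 0.2·0.1489) ≈ 0.9605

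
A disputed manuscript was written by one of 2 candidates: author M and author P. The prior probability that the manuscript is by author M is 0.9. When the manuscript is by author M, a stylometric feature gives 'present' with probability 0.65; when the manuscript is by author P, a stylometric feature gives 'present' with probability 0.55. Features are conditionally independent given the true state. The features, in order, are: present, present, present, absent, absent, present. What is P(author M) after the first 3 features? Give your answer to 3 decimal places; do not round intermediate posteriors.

0.937

After 'present': P(author M) = 0.65·0.9000 / (0.65·0.9000 + 0.55·0.1000) ≈ 0.9141
After 'present': P(author M) = 0.65·0.9141 / (0.65·0.9141 + 0.55·0.0859) ≈ 0.9263
After 'present': P(author M) = 0.65·0.9263 / (0.65·0.9263 + 0.55·0.0737) ≈ 0.9369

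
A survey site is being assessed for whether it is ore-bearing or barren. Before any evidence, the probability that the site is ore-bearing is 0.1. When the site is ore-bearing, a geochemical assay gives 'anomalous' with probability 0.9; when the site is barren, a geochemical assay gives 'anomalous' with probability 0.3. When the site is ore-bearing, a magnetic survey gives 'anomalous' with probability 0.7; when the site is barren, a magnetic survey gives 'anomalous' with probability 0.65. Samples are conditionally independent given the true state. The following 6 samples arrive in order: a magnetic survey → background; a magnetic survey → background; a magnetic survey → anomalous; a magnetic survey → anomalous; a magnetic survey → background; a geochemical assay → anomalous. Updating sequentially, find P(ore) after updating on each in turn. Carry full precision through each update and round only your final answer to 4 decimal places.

0.1958

After a magnetic survey='background': P(ore) = 0.3·0.1000 / (0.3·0.1000 + 0.35·0.9000) ≈ 0.0870
After a magnetic survey='background': P(ore) = 0.3·0.0870 / (0.3·0.0870 + 0.35·0.9130) ≈ 0.0755
After a magnetic survey='anomalous': P(ore) = 0.7·0.0755 / (0.7·0.0755 + 0.65·0.9245) ≈ 0.0808
After a magnetic survey='anomalous': P(ore) = 0.7·0.0808 / (0.7·0.0808 + 0.65·0.9192) ≈ 0.0865
After a magnetic survey='background': P(ore) = 0.3·0.0865 / (0.3·0.0865 + 0.35·0.9135) ≈ 0.0751
After a geochemical assay='anomalous': P(ore) = 0.9·0.0751 / (0.9·0.0751 + 0.3·0.9249) ≈ 0.1958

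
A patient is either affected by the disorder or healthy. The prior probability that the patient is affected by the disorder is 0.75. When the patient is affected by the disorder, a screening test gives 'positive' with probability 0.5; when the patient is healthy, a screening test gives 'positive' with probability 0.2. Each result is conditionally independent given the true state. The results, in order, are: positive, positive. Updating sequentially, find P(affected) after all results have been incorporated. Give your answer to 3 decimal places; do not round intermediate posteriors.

Each posterior becomes the prior for the next update.
After 'positive': P(affected) = 0.5·0.7500 / (0.5·0.7500 + 0.2·0.2500) ≈ 0.8824
After 'positive': P(affected) = 0.5·0.8824 / (0.5·0.8824 + 0.2·0.1176) ≈ 0.9494

0.949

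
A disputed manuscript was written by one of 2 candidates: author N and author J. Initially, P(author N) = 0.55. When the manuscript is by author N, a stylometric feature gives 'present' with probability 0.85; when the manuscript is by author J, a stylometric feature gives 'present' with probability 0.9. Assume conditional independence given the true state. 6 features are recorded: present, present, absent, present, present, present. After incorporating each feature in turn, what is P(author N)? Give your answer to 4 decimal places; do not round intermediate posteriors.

After 'present': P(author N) = 0.85·0.5500 / (0.85·0.5500 + 0.9·0.4500) ≈ 0.5358
After 'present': P(author N) = 0.85·0.5358 / (0.85·0.5358 + 0.9·0.4642) ≈ 0.5216
After 'absent': P(author N) = 0.15·0.5216 / (0.15·0.5216 + 0.1·0.4784) ≈ 0.6205
After 'present': P(author N) = 0.85·0.6205 / (0.85·0.6205 + 0.9·0.3795) ≈ 0.6070
After 'present': P(author N) = 0.85·0.6070 / (0.85·0.6070 + 0.9·0.3930) ≈ 0.5933
After 'present': P(author N) = 0.85·0.5933 / (0.85·0.5933 + 0.9·0.4067) ≈ 0.5794

0.5794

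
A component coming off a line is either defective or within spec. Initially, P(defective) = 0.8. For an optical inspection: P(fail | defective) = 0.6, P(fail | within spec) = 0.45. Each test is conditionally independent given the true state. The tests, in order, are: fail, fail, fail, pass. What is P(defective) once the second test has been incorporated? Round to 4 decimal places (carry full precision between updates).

0.8767

After 'fail': P(defective) = 0.6·0.8000 / (0.6·0.8000 + 0.45·0.2000) ≈ 0.8421
After 'fail': P(defective) = 0.6·0.8421 / (0.6·0.8421 + 0.45·0.1579) ≈ 0.8767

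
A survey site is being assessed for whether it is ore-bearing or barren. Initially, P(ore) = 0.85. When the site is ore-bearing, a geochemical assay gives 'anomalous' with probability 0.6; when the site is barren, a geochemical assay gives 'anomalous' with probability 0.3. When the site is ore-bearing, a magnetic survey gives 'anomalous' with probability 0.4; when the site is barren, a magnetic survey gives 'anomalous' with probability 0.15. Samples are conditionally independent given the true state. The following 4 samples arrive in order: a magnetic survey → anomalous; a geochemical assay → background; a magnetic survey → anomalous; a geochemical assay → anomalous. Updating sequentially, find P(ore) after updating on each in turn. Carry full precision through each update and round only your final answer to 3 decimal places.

After a magnetic survey='anomalous': P(ore) = 0.4·0.8500 / (0.4·0.8500 + 0.15·0.1500) ≈ 0.9379
After a geochemical assay='background': P(ore) = 0.4·0.9379 / (0.4·0.9379 + 0.7·0.0621) ≈ 0.8962
After a magnetic survey='anomalous': P(ore) = 0.4·0.8962 / (0.4·0.8962 + 0.15·0.1038) ≈ 0.9584
After a geochemical assay='anomalous': P(ore) = 0.6·0.9584 / (0.6·0.9584 + 0.3·0.0416) ≈ 0.9787

0.979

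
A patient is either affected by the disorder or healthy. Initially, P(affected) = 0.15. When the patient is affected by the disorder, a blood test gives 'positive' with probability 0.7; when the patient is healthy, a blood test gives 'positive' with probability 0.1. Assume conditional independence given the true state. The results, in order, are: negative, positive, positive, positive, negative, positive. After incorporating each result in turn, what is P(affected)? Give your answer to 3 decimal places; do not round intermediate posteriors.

0.979

After 'negative': P(affected) = 0.3·0.1500 / (0.3·0.1500 + 0.9·0.8500) ≈ 0.0556
After 'positive': P(affected) = 0.7·0.0556 / (0.7·0.0556 + 0.1·0.9444) ≈ 0.2917
After 'positive': P(affected) = 0.7·0.2917 / (0.7·0.2917 + 0.1·0.7083) ≈ 0.7424
After 'positive': P(affected) = 0.7·0.7424 / (0.7·0.7424 + 0.1·0.2576) ≈ 0.9528
After 'negative': P(affected) = 0.3·0.9528 / (0.3·0.9528 + 0.9·0.0472) ≈ 0.8706
After 'positive': P(affected) = 0.7·0.8706 / (0.7·0.8706 + 0.1·0.1294) ≈ 0.9792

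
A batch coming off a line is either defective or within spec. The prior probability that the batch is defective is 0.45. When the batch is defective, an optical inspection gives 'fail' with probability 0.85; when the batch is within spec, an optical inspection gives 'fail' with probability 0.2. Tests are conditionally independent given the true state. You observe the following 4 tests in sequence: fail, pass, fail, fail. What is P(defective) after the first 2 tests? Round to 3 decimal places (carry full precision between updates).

0.395

After 'fail': P(defective) = 0.85·0.4500 / (0.85·0.4500 + 0.2·0.5500) ≈ 0.7766
After 'pass': P(defective) = 0.15·0.7766 / (0.15·0.7766 + 0.8·0.2234) ≈ 0.3947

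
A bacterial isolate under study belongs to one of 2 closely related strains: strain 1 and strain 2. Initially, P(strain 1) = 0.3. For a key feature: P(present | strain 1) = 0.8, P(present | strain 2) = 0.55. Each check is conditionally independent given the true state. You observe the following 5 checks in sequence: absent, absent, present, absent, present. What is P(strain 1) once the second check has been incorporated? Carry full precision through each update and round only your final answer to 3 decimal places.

After 'absent': P(strain 1) = 0.2·0.3000 / (0.2·0.3000 + 0.45·0.7000) ≈ 0.1600
After 'absent': P(strain 1) = 0.2·0.1600 / (0.2·0.1600 + 0.45·0.8400) ≈ 0.0780

0.078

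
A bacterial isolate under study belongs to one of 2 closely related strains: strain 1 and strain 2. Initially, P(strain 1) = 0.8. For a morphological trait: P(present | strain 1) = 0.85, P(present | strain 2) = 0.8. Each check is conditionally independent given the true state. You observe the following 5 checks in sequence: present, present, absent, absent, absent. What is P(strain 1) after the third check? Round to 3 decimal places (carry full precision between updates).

After 'present': P(strain 1) = 0.85·0.8000 / (0.85·0.8000 + 0.8·0.2000) ≈ 0.8095
After 'present': P(strain 1) = 0.85·0.8095 / (0.85·0.8095 + 0.8·0.1905) ≈ 0.8187
After 'absent': P(strain 1) = 0.15·0.8187 / (0.15·0.8187 + 0.2·0.1813) ≈ 0.7720

0.772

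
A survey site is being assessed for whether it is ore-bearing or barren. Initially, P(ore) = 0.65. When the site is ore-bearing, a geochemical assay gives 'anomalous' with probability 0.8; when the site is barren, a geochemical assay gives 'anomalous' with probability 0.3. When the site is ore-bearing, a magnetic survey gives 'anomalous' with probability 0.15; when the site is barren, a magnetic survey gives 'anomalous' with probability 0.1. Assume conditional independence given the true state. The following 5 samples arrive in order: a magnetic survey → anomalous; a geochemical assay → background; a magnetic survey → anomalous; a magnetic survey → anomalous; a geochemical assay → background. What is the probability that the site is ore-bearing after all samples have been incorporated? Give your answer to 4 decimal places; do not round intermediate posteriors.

After a magnetic survey='anomalous': P(ore) = 0.15·0.6500 / (0.15·0.6500 + 0.1·0.3500) ≈ 0.7358
After a geochemical assay='background': P(ore) = 0.2·0.7358 / (0.2·0.7358 + 0.7·0.2642) ≈ 0.4432
After a magnetic survey='anomalous': P(ore) = 0.15·0.4432 / (0.15·0.4432 + 0.1·0.5568) ≈ 0.5442
After a magnetic survey='anomalous': P(ore) = 0.15·0.5442 / (0.15·0.5442 + 0.1·0.4558) ≈ 0.6417
After a geochemical assay='background': P(ore) = 0.2·0.6417 / (0.2·0.6417 + 0.7·0.3583) ≈ 0.3385

0.3385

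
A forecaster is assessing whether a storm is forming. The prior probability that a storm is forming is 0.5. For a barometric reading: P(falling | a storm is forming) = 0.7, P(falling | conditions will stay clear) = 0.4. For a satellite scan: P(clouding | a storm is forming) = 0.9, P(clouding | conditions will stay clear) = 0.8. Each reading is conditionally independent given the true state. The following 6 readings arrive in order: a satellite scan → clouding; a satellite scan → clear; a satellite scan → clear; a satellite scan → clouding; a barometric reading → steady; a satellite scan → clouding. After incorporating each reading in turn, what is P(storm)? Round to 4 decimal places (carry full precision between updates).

After a satellite scan='clouding': P(storm) = 0.9·0.5000 / (0.9·0.5000 + 0.8·0.5000) ≈ 0.5294
After a satellite scan='clear': P(storm) = 0.1·0.5294 / (0.1·0.5294 + 0.2·0.4706) ≈ 0.3600
After a satellite scan='clear': P(storm) = 0.1·0.3600 / (0.1·0.3600 + 0.2·0.6400) ≈ 0.2195
After a satellite scan='clouding': P(storm) = 0.9·0.2195 / (0.9·0.2195 + 0.8·0.7805) ≈ 0.2404
After a barometric reading='steady': P(storm) = 0.3·0.2404 / (0.3·0.2404 + 0.6·0.7596) ≈ 0.1366
After a satellite scan='clouding': P(storm) = 0.9·0.1366 / (0.9·0.1366 + 0.8·0.8634) ≈ 0.1511

0.1511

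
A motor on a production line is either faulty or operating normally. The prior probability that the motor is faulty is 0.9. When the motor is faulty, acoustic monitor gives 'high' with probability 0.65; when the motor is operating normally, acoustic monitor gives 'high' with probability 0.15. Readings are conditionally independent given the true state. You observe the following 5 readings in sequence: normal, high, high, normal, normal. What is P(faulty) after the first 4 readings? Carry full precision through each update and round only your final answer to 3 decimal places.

After 'normal': P(faulty) = 0.35·0.9000 / (0.35·0.9000 + 0.85·0.1000) ≈ 0.7875
After 'high': P(faulty) = 0.65·0.7875 / (0.65·0.7875 + 0.15·0.2125) ≈ 0.9414
After 'high': P(faulty) = 0.65·0.9414 / (0.65·0.9414 + 0.15·0.0586) ≈ 0.9858
After 'normal': P(faulty) = 0.35·0.9858 / (0.35·0.9858 + 0.85·0.0142) ≈ 0.9663

0.966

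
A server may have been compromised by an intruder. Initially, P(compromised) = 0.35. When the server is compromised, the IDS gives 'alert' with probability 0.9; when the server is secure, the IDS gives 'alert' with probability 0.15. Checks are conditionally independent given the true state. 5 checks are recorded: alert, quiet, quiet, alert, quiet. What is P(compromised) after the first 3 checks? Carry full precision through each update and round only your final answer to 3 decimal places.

0.043

After 'alert': P(compromised) = 0.9·0.3500 / (0.9·0.3500 + 0.15·0.6500) ≈ 0.7636
After 'quiet': P(compromised) = 0.1·0.7636 / (0.1·0.7636 + 0.85·0.2364) ≈ 0.2754
After 'quiet': P(compromised) = 0.1·0.2754 / (0.1·0.2754 + 0.85·0.7246) ≈ 0.0428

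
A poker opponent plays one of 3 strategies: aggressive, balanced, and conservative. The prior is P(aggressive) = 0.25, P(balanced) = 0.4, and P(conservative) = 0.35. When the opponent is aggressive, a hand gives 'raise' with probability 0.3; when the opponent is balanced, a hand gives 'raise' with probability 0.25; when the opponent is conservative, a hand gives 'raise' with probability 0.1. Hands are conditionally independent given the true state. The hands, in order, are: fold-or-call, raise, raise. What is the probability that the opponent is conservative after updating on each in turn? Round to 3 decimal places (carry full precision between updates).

0.084

After 'fold-or-call': normaliser = 0.7·0.2500 + 0.75·0.4000 + 0.9·0.3500; P(aggressive) ≈ 0.2215, P(balanced) ≈ 0.3797, P(conservative) ≈ 0.3987
After 'raise': normaliser = 0.3·0.2215 + 0.25·0.3797 + 0.1·0.3987; P(aggressive) ≈ 0.3302, P(balanced) ≈ 0.4717, P(conservative) ≈ 0.1981
After 'raise': normaliser = 0.3·0.3302 + 0.25·0.4717 + 0.1·0.1981; P(aggressive) ≈ 0.4183, P(balanced) ≈ 0.4980, P(conservative) ≈ 0.0837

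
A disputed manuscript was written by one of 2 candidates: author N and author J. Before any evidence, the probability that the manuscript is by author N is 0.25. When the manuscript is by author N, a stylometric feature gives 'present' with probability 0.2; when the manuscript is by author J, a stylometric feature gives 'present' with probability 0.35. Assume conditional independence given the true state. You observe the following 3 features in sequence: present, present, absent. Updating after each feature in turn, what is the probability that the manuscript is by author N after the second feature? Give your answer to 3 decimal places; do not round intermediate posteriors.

0.098

Apply Bayes' rule sequentially, carrying P(author N) forward.
After 'present': P(author N) = 0.2·0.2500 / (0.2·0.2500 + 0.35·0.7500) ≈ 0.1600
After 'present': P(author N) = 0.2·0.1600 / (0.2·0.1600 + 0.35·0.8400) ≈ 0.0982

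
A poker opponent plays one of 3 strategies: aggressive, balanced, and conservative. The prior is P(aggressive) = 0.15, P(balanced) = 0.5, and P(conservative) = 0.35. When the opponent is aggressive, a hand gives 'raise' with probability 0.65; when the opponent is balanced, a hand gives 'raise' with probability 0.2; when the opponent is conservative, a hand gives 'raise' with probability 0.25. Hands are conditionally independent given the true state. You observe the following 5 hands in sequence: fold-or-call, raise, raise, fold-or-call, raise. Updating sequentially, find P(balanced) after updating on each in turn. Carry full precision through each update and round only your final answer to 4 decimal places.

Each posterior becomes the prior for the next update.
After 'fold-or-call': normaliser = 0.35·0.1500 + 0.8·0.5000 + 0.75·0.3500; P(aggressive) ≈ 0.0734, P(balanced) ≈ 0.5594, P(conservative) ≈ 0.3671
After 'raise': normaliser = 0.65·0.0734 + 0.2·0.5594 + 0.25·0.3671; P(aggressive) ≈ 0.1898, P(balanced) ≈ 0.4451, P(conservative) ≈ 0.3651
After 'raise': normaliser = 0.65·0.1898 + 0.2·0.4451 + 0.25·0.3651; P(aggressive) ≈ 0.4063, P(balanced) ≈ 0.2931, P(conservative) ≈ 0.3005
After 'fold-or-call': normaliser = 0.35·0.4063 + 0.8·0.2931 + 0.75·0.3005; P(aggressive) ≈ 0.2362, P(balanced) ≈ 0.3894, P(conservative) ≈ 0.3744
After 'raise': normaliser = 0.65·0.2362 + 0.2·0.3894 + 0.25·0.3744; P(aggressive) ≈ 0.4724, P(balanced) ≈ 0.2396, P(conservative) ≈ 0.2880

0.2396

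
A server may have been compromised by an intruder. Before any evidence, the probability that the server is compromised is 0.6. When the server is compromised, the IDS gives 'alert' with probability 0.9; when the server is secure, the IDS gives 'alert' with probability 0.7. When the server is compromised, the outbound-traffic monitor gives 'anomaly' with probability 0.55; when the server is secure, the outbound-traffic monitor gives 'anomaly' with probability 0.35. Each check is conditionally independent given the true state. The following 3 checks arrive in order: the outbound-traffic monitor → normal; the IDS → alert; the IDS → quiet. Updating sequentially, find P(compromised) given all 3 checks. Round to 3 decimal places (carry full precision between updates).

After the outbound-traffic monitor='normal': P(compromised) = 0.45·0.6000 / (0.45·0.6000 + 0.65·0.4000) ≈ 0.5094
After the IDS='alert': P(compromised) = 0.9·0.5094 / (0.9·0.5094 + 0.7·0.4906) ≈ 0.5718
After the IDS='quiet': P(compromised) = 0.1·0.5718 / (0.1·0.5718 + 0.3·0.4282) ≈ 0.3080

0.308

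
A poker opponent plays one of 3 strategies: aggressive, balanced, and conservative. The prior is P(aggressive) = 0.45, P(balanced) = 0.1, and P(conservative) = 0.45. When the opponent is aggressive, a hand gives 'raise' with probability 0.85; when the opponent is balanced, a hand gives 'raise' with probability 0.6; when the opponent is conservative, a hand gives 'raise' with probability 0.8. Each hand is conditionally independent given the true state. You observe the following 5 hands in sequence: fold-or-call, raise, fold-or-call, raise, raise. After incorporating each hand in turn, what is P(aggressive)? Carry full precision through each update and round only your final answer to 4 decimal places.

0.3292

After 'fold-or-call': normaliser = 0.15·0.4500 + 0.4·0.1000 + 0.2·0.4500; P(aggressive) ≈ 0.3418, P(balanced) ≈ 0.2025, P(conservative) ≈ 0.4557
After 'raise': normaliser = 0.85·0.3418 + 0.6·0.2025 + 0.8·0.4557; P(aggressive) ≈ 0.3741, P(balanced) ≈ 0.1565, P(conservative) ≈ 0.4694
After 'fold-or-call': normaliser = 0.15·0.3741 + 0.4·0.1565 + 0.2·0.4694; P(aggressive) ≈ 0.2639, P(balanced) ≈ 0.2944, P(conservative) ≈ 0.4416
After 'raise': normaliser = 0.85·0.2639 + 0.6·0.2944 + 0.8·0.4416; P(aggressive) ≈ 0.2974, P(balanced) ≈ 0.2342, P(conservative) ≈ 0.4684
After 'raise': normaliser = 0.85·0.2974 + 0.6·0.2342 + 0.8·0.4684; P(aggressive) ≈ 0.3292, P(balanced) ≈ 0.1830, P(conservative) ≈ 0.4879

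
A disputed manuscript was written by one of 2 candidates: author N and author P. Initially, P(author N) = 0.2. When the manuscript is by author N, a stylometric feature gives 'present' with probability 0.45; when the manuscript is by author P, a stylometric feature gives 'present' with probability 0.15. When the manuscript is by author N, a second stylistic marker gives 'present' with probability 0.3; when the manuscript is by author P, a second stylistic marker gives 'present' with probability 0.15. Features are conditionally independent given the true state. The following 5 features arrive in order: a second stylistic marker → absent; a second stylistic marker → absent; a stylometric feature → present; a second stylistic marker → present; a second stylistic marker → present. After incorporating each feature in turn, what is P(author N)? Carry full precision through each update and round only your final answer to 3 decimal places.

0.670

After a second stylistic marker='absent': P(author N) = 0.7·0.2000 / (0.7·0.2000 + 0.85·0.8000) ≈ 0.1707
After a second stylistic marker='absent': P(author N) = 0.7·0.1707 / (0.7·0.1707 + 0.85·0.8293) ≈ 0.1450
After a stylometric feature='present': P(author N) = 0.45·0.1450 / (0.45·0.1450 + 0.15·0.8550) ≈ 0.3372
After a second stylistic marker='present': P(author N) = 0.3·0.3372 / (0.3·0.3372 + 0.15·0.6628) ≈ 0.5043
After a second stylistic marker='present': P(author N) = 0.3·0.5043 / (0.3·0.5043 + 0.15·0.4957) ≈ 0.6705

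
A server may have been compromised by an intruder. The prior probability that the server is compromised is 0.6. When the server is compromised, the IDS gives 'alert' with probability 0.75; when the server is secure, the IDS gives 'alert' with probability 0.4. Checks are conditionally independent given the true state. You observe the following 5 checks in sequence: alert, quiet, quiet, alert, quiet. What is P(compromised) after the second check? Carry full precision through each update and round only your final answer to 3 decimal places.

Each posterior becomes the prior for the next update.
After 'alert': P(compromised) = 0.75·0.6000 / (0.75·0.6000 + 0.4·0.4000) ≈ 0.7377
After 'quiet': P(compromised) = 0.25·0.7377 / (0.25·0.7377 + 0.6·0.2623) ≈ 0.5396

0.540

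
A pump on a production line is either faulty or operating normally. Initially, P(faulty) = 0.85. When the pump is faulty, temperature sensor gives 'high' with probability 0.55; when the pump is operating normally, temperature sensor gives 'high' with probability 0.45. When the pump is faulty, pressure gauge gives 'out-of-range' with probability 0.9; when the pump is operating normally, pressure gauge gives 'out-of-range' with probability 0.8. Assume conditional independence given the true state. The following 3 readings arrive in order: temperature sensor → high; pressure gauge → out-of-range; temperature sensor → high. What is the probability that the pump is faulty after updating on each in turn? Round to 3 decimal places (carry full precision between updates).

After temperature sensor='high': P(faulty) = 0.55·0.8500 / (0.55·0.8500 + 0.45·0.1500) ≈ 0.8738
After pressure gauge='out-of-range': P(faulty) = 0.9·0.8738 / (0.9·0.8738 + 0.8·0.1262) ≈ 0.8863
After temperature sensor='high': P(faulty) = 0.55·0.8863 / (0.55·0.8863 + 0.45·0.1137) ≈ 0.9050

0.905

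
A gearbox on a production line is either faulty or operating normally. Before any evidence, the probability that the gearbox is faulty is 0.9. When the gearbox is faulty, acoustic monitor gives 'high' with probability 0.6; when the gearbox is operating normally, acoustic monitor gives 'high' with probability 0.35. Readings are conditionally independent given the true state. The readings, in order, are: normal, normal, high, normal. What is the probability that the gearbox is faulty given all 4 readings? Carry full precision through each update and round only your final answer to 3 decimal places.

After 'normal': P(faulty) = 0.4·0.9000 / (0.4·0.9000 + 0.65·0.1000) ≈ 0.8471
After 'normal': P(faulty) = 0.4·0.8471 / (0.4·0.8471 + 0.65·0.1529) ≈ 0.7732
After 'high': P(faulty) = 0.6·0.7732 / (0.6·0.7732 + 0.35·0.2268) ≈ 0.8539
After 'normal': P(faulty) = 0.4·0.8539 / (0.4·0.8539 + 0.65·0.1461) ≈ 0.7824

0.782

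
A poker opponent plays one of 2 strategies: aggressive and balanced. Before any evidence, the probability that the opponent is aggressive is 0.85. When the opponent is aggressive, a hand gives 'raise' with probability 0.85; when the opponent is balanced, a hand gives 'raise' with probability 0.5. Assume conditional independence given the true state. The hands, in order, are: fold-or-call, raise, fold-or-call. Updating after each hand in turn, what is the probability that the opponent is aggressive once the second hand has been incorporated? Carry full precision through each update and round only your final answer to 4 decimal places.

After 'fold-or-call': P(aggressive) = 0.15·0.8500 / (0.15·0.8500 + 0.5·0.1500) ≈ 0.6296
After 'raise': P(aggressive) = 0.85·0.6296 / (0.85·0.6296 + 0.5·0.3704) ≈ 0.7429

0.7429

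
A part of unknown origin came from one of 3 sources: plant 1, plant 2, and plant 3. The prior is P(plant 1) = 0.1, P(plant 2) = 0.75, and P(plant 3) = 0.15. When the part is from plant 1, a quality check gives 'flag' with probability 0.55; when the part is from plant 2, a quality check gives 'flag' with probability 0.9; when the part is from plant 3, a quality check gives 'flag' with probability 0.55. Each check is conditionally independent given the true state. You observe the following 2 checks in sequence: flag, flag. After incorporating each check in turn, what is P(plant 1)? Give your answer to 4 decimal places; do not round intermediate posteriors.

Apply Bayes' rule sequentially, carrying P(plant 1) forward.
After 'flag': normaliser = 0.55·0.1000 + 0.9·0.7500 + 0.55·0.1500; P(plant 1) ≈ 0.0677, P(plant 2) ≈ 0.8308, P(plant 3) ≈ 0.1015
After 'flag': normaliser = 0.55·0.0677 + 0.9·0.8308 + 0.55·0.1015; P(plant 1) ≈ 0.0443, P(plant 2) ≈ 0.8893, P(plant 3) ≈ 0.0664

0.0443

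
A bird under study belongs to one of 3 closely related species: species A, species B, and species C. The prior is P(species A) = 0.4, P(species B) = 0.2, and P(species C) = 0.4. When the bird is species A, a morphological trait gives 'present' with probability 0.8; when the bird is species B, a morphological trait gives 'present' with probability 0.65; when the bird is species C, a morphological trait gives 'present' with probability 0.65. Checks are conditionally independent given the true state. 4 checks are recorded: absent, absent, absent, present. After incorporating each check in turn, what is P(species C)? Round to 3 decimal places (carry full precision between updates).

Apply Bayes' rule sequentially, carrying P(species C) forward.
After 'absent': normaliser = 0.2·0.4000 + 0.35·0.2000 + 0.35·0.4000; P(species A) ≈ 0.2759, P(species B) ≈ 0.2414, P(species C) ≈ 0.4828
After 'absent': normaliser = 0.2·0.2759 + 0.35·0.2414 + 0.35·0.4828; P(species A) ≈ 0.1788, P(species B) ≈ 0.2737, P(species C) ≈ 0.5475
After 'absent': normaliser = 0.2·0.1788 + 0.35·0.2737 + 0.35·0.5475; P(species A) ≈ 0.1106, P(species B) ≈ 0.2965, P(species C) ≈ 0.5929
After 'present': normaliser = 0.8·0.1106 + 0.65·0.2965 + 0.65·0.5929; P(species A) ≈ 0.1328, P(species B) ≈ 0.2891, P(species C) ≈ 0.5782

0.578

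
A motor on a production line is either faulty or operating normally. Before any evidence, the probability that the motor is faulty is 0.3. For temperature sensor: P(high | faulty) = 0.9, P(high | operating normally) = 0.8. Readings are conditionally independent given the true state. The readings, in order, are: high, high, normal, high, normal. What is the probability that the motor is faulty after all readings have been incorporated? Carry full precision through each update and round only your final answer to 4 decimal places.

0.1324

After 'high': P(faulty) = 0.9·0.3000 / (0.9·0.3000 + 0.8·0.7000) ≈ 0.3253
After 'high': P(faulty) = 0.9·0.3253 / (0.9·0.3253 + 0.8·0.6747) ≈ 0.3517
After 'normal': P(faulty) = 0.1·0.3517 / (0.1·0.3517 + 0.2·0.6483) ≈ 0.2133
After 'high': P(faulty) = 0.9·0.2133 / (0.9·0.2133 + 0.8·0.7867) ≈ 0.2338
After 'normal': P(faulty) = 0.1·0.2338 / (0.1·0.2338 + 0.2·0.7662) ≈ 0.1324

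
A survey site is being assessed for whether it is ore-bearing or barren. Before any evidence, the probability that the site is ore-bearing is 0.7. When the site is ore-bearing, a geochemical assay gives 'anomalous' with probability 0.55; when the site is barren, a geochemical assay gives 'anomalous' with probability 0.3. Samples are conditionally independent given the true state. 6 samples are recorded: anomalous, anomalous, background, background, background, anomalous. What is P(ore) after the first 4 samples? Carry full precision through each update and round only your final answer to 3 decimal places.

0.764

Each posterior becomes the prior for the next update.
After 'anomalous': P(ore) = 0.55·0.7000 / (0.55·0.7000 + 0.3·0.3000) ≈ 0.8105
After 'anomalous': P(ore) = 0.55·0.8105 / (0.55·0.8105 + 0.3·0.1895) ≈ 0.8869
After 'background': P(ore) = 0.45·0.8869 / (0.45·0.8869 + 0.7·0.1131) ≈ 0.8345
After 'background': P(ore) = 0.45·0.8345 / (0.45·0.8345 + 0.7·0.1655) ≈ 0.7642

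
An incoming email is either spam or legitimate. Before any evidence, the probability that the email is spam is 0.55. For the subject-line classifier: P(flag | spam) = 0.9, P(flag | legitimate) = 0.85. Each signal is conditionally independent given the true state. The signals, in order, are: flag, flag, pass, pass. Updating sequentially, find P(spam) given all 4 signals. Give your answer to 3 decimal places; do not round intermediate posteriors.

After 'flag': P(spam) = 0.9·0.5500 / (0.9·0.5500 + 0.85·0.4500) ≈ 0.5641
After 'flag': P(spam) = 0.9·0.5641 / (0.9·0.5641 + 0.85·0.4359) ≈ 0.5781
After 'pass': P(spam) = 0.1·0.5781 / (0.1·0.5781 + 0.15·0.4219) ≈ 0.4774
After 'pass': P(spam) = 0.1·0.4774 / (0.1·0.4774 + 0.15·0.5226) ≈ 0.3785

0.378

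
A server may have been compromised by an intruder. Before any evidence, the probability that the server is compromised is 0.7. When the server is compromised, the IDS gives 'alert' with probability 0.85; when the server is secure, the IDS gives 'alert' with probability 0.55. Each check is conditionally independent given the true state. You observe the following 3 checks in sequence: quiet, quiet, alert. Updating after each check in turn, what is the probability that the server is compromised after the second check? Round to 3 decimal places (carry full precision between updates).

After 'quiet': P(compromised) = 0.15·0.7000 / (0.15·0.7000 + 0.45·0.3000) ≈ 0.4375
After 'quiet': P(compromised) = 0.15·0.4375 / (0.15·0.4375 + 0.45·0.5625) ≈ 0.2059

0.206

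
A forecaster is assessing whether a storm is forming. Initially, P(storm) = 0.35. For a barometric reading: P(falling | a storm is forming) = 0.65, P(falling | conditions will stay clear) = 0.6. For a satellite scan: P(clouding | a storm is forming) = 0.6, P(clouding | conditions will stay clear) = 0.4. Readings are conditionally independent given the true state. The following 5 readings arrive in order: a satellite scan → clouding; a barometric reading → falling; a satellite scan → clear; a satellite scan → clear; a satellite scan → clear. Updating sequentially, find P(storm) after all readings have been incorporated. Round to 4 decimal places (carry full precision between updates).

After a satellite scan='clouding': P(storm) = 0.6·0.3500 / (0.6·0.3500 + 0.4·0.6500) ≈ 0.4468
After a barometric reading='falling': P(storm) = 0.65·0.4468 / (0.65·0.4468 + 0.6·0.5532) ≈ 0.4667
After a satellite scan='clear': P(storm) = 0.4·0.4667 / (0.4·0.4667 + 0.6·0.5333) ≈ 0.3684
After a satellite scan='clear': P(storm) = 0.4·0.3684 / (0.4·0.3684 + 0.6·0.6316) ≈ 0.2800
After a satellite scan='clear': P(storm) = 0.4·0.2800 / (0.4·0.2800 + 0.6·0.7200) ≈ 0.2059

0.2059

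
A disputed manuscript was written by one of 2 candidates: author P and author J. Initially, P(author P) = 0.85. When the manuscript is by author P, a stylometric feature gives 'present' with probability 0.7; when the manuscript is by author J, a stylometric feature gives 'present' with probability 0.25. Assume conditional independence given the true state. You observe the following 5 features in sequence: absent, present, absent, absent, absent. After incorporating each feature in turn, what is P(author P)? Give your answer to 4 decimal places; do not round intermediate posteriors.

0.2889

After 'absent': P(author P) = 0.3·0.8500 / (0.3·0.8500 + 0.75·0.1500) ≈ 0.6939
After 'present': P(author P) = 0.7·0.6939 / (0.7·0.6939 + 0.25·0.3061) ≈ 0.8639
After 'absent': P(author P) = 0.3·0.8639 / (0.3·0.8639 + 0.75·0.1361) ≈ 0.7174
After 'absent': P(author P) = 0.3·0.7174 / (0.3·0.7174 + 0.75·0.2826) ≈ 0.5038
After 'absent': P(author P) = 0.3·0.5038 / (0.3·0.5038 + 0.75·0.4962) ≈ 0.2889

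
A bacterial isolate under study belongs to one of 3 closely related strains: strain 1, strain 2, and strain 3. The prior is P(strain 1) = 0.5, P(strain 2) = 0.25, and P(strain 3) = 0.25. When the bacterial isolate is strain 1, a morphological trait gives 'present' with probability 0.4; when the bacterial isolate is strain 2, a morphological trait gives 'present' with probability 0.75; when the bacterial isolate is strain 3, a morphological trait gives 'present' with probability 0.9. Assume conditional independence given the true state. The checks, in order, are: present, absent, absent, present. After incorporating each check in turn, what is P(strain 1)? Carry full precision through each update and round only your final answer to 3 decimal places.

After 'present': normaliser = 0.4·0.5000 + 0.75·0.2500 + 0.9·0.2500; P(strain 1) ≈ 0.3265, P(strain 2) ≈ 0.3061, P(strain 3) ≈ 0.3673
After 'absent': normaliser = 0.6·0.3265 + 0.25·0.3061 + 0.1·0.3673; P(strain 1) ≈ 0.6337, P(strain 2) ≈ 0.2475, P(strain 3) ≈ 0.1188
After 'absent': normaliser = 0.6·0.6337 + 0.25·0.2475 + 0.1·0.1188; P(strain 1) ≈ 0.8375, P(strain 2) ≈ 0.1363, P(strain 3) ≈ 0.0262
After 'present': normaliser = 0.4·0.8375 + 0.75·0.1363 + 0.9·0.0262; P(strain 1) ≈ 0.7270, P(strain 2) ≈ 0.2219, P(strain 3) ≈ 0.0511

0.727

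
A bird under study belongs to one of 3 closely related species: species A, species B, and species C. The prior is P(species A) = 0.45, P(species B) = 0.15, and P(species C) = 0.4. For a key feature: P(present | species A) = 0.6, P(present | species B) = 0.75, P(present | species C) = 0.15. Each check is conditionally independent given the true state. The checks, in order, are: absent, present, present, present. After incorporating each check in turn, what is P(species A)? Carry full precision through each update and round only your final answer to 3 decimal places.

0.696

After 'absent': normaliser = 0.4·0.4500 + 0.25·0.1500 + 0.85·0.4000; P(species A) ≈ 0.3229, P(species B) ≈ 0.0673, P(species C) ≈ 0.6099
After 'present': normaliser = 0.6·0.3229 + 0.75·0.0673 + 0.15·0.6099; P(species A) ≈ 0.5772, P(species B) ≈ 0.1503, P(species C) ≈ 0.2725
After 'present': normaliser = 0.6·0.5772 + 0.75·0.1503 + 0.15·0.2725; P(species A) ≈ 0.6927, P(species B) ≈ 0.2255, P(species C) ≈ 0.0818
After 'present': normaliser = 0.6·0.6927 + 0.75·0.2255 + 0.15·0.0818; P(species A) ≈ 0.6962, P(species B) ≈ 0.2833, P(species C) ≈ 0.0205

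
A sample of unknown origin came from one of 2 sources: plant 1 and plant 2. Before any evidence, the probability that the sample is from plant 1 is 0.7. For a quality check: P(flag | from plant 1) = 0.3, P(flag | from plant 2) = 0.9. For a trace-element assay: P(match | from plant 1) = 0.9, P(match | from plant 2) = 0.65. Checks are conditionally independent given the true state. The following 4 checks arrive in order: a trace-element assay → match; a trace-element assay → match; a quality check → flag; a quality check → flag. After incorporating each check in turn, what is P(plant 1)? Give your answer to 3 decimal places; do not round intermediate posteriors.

0.332

Apply Bayes' rule sequentially, carrying P(plant 1) forward.
After a trace-element assay='match': P(plant 1) = 0.9·0.7000 / (0.9·0.7000 + 0.65·0.3000) ≈ 0.7636
After a trace-element assay='match': P(plant 1) = 0.9·0.7636 / (0.9·0.7636 + 0.65·0.2364) ≈ 0.8173
After a quality check='flag': P(plant 1) = 0.3·0.8173 / (0.3·0.8173 + 0.9·0.1827) ≈ 0.5986
After a quality check='flag': P(plant 1) = 0.3·0.5986 / (0.3·0.5986 + 0.9·0.4014) ≈ 0.3320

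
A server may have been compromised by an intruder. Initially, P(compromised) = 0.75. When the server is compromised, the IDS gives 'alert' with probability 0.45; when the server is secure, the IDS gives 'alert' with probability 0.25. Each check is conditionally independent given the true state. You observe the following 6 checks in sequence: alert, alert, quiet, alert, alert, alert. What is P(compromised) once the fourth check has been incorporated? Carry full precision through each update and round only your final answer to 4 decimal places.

0.9277

After 'alert': P(compromised) = 0.45·0.7500 / (0.45·0.7500 + 0.25·0.2500) ≈ 0.8438
After 'alert': P(compromised) = 0.45·0.8438 / (0.45·0.8438 + 0.25·0.1562) ≈ 0.9067
After 'quiet': P(compromised) = 0.55·0.9067 / (0.55·0.9067 + 0.75·0.0933) ≈ 0.8770
After 'alert': P(compromised) = 0.45·0.8770 / (0.45·0.8770 + 0.25·0.1230) ≈ 0.9277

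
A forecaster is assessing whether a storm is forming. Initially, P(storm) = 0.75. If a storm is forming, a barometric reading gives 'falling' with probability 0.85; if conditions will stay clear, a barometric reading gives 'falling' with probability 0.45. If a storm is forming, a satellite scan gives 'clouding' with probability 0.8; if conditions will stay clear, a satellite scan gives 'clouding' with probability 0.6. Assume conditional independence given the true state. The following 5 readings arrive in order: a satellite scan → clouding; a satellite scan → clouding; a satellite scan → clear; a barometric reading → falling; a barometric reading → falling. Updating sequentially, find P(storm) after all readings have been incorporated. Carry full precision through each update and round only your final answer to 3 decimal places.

After a satellite scan='clouding': P(storm) = 0.8·0.7500 / (0.8·0.7500 + 0.6·0.2500) ≈ 0.8000
After a satellite scan='clouding': P(storm) = 0.8·0.8000 / (0.8·0.8000 + 0.6·0.2000) ≈ 0.8421
After a satellite scan='clear': P(storm) = 0.2·0.8421 / (0.2·0.8421 + 0.4·0.1579) ≈ 0.7273
After a barometric reading='falling': P(storm) = 0.85·0.7273 / (0.85·0.7273 + 0.45·0.2727) ≈ 0.8344
After a barometric reading='falling': P(storm) = 0.85·0.8344 / (0.85·0.8344 + 0.45·0.1656) ≈ 0.9049

0.905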